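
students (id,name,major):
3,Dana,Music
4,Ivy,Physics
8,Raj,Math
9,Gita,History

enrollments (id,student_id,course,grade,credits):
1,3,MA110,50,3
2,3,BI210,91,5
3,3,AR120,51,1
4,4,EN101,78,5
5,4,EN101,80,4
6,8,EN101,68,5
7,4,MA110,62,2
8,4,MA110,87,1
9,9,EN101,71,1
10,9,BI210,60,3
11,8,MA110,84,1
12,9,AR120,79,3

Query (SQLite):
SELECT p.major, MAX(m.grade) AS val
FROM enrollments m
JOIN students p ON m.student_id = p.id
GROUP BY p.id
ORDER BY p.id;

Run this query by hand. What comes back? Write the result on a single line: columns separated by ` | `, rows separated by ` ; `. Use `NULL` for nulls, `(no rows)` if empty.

Music | 91 ; Physics | 87 ; Math | 84 ; History | 79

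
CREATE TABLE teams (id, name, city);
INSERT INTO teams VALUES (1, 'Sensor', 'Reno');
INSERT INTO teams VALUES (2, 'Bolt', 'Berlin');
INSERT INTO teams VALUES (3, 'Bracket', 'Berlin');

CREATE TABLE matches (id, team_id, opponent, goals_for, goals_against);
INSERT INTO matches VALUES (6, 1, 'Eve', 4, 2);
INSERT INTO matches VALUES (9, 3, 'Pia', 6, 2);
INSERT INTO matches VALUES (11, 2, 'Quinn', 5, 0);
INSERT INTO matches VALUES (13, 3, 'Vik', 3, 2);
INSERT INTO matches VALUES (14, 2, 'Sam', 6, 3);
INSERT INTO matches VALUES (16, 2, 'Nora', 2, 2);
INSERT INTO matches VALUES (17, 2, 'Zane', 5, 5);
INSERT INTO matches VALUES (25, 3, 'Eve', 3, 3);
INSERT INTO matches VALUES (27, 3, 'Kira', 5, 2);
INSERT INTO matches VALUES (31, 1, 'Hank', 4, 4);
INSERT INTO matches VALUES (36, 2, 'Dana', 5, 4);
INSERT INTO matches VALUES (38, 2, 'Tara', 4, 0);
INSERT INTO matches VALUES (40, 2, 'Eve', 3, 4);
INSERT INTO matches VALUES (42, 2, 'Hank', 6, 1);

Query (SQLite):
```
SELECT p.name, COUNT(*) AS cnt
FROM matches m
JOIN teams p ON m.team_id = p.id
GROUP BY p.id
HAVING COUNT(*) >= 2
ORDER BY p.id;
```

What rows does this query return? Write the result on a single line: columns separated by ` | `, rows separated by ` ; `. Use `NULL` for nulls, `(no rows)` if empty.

Sensor | 2 ; Bolt | 8 ; Bracket | 4

Join each matches row to its teams via team_id.
Group joined rows by teams.id; compute COUNT(*) per group.
HAVING: keep groups with count ≥ 2.
  1: ids {6, 31} → COUNT(*)=2
  2: ids {11, 14, 16, 17, 36, 38, 40, 42} → COUNT(*)=8
  3: ids {9, 13, 25, 27} → COUNT(*)=4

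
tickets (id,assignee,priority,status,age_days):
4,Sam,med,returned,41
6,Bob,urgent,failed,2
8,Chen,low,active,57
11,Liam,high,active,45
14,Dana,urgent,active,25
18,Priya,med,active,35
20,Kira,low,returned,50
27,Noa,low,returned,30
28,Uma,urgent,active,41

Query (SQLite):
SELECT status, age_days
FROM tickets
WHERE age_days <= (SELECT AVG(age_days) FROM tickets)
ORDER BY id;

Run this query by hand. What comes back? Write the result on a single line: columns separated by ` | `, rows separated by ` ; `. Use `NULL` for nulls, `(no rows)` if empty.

Scalar subquery: AVG(age_days) over all tickets rows = 36.222222 (≈; comparison uses full precision).
Keep rows where age_days <= that value.

failed | 2 ; active | 25 ; active | 35 ; returned | 30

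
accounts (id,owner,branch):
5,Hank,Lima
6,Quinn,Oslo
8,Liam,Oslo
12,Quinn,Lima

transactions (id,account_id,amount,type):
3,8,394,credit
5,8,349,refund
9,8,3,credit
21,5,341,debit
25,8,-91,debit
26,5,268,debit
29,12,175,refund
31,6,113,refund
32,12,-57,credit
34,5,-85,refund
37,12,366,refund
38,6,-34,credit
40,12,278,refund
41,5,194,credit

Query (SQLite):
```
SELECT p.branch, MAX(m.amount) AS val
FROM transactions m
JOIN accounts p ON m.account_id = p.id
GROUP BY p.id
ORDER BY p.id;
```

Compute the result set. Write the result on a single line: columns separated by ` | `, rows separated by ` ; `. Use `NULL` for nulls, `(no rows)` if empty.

Join each transactions row to its accounts via account_id.
Group joined rows by accounts.id; compute MAX(m.amount) per group.
  5: ids {21, 26, 34, 41} → MAX(m.amount)=341
  6: ids {31, 38} → MAX(m.amount)=113
  8: ids {3, 5, 9, 25} → MAX(m.amount)=394
  12: ids {29, 32, 37, 40} → MAX(m.amount)=366

Lima | 341 ; Oslo | 113 ; Oslo | 394 ; Lima | 366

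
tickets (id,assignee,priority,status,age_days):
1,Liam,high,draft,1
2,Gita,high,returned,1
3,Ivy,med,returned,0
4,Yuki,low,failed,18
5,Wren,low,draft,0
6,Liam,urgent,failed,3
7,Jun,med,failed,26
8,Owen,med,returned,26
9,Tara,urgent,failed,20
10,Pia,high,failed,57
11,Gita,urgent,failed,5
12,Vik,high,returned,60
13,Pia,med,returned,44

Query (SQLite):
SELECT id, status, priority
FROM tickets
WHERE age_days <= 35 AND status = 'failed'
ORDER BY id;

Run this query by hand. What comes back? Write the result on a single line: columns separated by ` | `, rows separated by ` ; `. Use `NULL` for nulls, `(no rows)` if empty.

4 | failed | low ; 6 | failed | urgent ; 7 | failed | med ; 9 | failed | urgent ; 11 | failed | urgent

age_days <= 35: ids {1, 2, 3, 4, 5, 6, 7, 8, 9, 11}
status = 'failed': ids {4, 6, 7, 9, 10, 11}
Combine with AND.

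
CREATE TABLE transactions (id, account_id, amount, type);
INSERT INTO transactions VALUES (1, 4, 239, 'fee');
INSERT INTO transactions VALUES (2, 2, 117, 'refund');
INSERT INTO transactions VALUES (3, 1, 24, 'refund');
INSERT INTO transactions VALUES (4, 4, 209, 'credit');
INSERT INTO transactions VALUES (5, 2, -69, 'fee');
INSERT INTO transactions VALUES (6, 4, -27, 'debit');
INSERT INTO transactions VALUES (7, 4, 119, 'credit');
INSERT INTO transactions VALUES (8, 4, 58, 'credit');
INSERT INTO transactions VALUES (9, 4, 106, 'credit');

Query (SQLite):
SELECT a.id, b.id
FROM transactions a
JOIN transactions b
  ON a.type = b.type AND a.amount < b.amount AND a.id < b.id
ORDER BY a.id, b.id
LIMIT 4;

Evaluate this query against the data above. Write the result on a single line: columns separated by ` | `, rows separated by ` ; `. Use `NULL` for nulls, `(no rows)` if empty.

Pairs (a,b) with same type, a.amount < b.amount, a.id < b.id.
type groups: credit:{4,7,8,9} debit:{6} fee:{1,5} refund:{2,3}
Ordered by (a.id, b.id); first 4.

8 | 9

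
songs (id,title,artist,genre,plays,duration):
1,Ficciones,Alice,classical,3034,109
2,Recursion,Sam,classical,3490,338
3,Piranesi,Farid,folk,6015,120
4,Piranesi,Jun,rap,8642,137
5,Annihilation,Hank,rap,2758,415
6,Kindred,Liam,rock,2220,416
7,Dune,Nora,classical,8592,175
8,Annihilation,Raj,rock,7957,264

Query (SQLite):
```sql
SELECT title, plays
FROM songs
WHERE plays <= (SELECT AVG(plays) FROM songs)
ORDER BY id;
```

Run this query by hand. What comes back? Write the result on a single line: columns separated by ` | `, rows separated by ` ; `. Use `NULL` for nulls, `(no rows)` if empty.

Scalar subquery: AVG(plays) over all songs rows = 5338.5.
Keep rows where plays <= that value.

Ficciones | 3034 ; Recursion | 3490 ; Annihilation | 2758 ; Kindred | 2220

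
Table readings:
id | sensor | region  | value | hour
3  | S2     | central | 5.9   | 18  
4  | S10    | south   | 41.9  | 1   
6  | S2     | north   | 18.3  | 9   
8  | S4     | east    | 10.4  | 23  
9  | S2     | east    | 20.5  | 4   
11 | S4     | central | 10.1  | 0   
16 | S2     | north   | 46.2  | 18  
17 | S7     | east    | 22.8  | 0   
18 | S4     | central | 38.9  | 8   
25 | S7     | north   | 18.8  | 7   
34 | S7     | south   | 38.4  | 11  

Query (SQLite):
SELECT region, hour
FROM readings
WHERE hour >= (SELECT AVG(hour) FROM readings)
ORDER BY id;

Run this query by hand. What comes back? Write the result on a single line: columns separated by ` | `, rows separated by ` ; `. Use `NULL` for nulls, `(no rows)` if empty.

central | 18 ; north | 9 ; east | 23 ; north | 18 ; south | 11

Scalar subquery: AVG(hour) over all readings rows = 9.0.
Keep rows where hour >= that value.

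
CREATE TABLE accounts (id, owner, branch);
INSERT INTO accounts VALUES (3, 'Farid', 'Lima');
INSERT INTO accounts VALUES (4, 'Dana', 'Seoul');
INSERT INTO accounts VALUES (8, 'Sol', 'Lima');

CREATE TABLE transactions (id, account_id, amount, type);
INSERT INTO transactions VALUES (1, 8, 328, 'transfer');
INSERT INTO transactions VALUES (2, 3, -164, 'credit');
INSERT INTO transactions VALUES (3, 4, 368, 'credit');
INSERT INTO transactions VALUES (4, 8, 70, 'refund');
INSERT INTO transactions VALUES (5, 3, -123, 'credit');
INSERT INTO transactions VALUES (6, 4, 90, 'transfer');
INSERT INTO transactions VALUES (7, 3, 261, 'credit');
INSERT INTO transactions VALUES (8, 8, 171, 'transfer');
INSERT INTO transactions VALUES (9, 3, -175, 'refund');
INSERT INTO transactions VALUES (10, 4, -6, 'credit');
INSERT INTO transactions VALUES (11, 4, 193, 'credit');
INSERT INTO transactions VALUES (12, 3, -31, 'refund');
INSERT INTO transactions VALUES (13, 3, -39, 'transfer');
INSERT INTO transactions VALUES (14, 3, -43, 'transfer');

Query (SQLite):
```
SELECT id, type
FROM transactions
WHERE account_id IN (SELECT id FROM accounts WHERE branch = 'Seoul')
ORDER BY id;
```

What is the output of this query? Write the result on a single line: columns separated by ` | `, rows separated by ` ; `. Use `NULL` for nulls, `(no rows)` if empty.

Inner query: accounts.id where branch = 'Seoul'.
Outer: keep transactions rows whose account_id is in that set.
Inner query → {4}

3 | credit ; 6 | transfer ; 10 | credit ; 11 | credit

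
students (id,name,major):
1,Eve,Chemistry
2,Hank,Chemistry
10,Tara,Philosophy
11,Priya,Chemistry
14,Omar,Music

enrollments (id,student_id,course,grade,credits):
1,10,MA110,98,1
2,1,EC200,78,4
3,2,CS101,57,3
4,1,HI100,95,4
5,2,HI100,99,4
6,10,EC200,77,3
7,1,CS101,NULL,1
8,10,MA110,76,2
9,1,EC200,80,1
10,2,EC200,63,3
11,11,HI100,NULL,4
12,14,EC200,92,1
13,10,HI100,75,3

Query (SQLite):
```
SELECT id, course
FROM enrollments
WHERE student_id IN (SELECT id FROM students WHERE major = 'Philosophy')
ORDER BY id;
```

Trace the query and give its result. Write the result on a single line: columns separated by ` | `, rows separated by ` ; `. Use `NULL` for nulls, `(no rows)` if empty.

1 | MA110 ; 6 | EC200 ; 8 | MA110 ; 13 | HI100

Inner query: students.id where major = 'Philosophy'.
Outer: keep enrollments rows whose student_id is in that set.
Inner query → {10}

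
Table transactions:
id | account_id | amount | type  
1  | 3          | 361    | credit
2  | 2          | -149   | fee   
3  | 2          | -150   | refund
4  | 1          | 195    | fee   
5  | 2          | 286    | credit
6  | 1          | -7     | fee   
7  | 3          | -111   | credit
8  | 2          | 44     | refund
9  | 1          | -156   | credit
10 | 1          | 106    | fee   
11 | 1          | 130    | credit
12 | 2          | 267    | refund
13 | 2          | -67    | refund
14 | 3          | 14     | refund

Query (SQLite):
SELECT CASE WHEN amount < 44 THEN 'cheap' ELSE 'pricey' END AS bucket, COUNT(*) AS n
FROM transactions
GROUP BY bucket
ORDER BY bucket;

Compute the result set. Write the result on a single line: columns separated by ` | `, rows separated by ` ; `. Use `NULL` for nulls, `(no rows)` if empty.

cheap | 7 ; pricey | 7

Bucket rows by amount < 44 → 'cheap' else 'pricey'; count each bucket.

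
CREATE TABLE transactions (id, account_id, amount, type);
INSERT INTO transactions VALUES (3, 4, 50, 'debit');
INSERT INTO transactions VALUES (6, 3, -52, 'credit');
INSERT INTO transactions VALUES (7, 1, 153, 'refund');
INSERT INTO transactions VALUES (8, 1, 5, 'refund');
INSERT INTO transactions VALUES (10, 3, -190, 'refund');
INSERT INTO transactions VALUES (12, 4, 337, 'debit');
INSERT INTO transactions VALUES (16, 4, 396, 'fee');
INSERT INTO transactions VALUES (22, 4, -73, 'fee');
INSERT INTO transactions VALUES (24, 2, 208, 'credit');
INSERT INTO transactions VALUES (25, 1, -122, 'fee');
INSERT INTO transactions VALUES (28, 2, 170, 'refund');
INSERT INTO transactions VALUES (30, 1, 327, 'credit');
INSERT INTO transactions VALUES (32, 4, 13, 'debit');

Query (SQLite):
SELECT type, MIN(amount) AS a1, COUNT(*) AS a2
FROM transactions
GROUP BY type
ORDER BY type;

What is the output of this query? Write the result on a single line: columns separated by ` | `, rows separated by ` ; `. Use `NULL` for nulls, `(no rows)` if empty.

credit | -52 | 3 ; debit | 13 | 3 ; fee | -122 | 3 ; refund | -190 | 4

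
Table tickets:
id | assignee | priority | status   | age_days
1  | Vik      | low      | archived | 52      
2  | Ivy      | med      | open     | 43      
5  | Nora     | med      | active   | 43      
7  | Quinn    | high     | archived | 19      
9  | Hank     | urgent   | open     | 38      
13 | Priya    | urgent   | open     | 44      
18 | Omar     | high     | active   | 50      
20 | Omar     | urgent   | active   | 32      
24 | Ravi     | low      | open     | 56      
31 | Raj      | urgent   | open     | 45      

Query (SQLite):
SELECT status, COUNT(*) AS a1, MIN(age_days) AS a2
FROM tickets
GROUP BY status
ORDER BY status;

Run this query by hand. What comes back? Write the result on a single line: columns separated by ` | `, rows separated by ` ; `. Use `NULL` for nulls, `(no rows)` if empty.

Group tickets by status.
Per group compute: COUNT(*), MIN(age_days).
  active: ids {5, 18, 20} → COUNT(*)=3, MIN(age_days)=32
  archived: ids {1, 7} → COUNT(*)=2, MIN(age_days)=19
  open: ids {2, 9, 13, 24, 31} → COUNT(*)=5, MIN(age_days)=38

active | 3 | 32 ; archived | 2 | 19 ; open | 5 | 38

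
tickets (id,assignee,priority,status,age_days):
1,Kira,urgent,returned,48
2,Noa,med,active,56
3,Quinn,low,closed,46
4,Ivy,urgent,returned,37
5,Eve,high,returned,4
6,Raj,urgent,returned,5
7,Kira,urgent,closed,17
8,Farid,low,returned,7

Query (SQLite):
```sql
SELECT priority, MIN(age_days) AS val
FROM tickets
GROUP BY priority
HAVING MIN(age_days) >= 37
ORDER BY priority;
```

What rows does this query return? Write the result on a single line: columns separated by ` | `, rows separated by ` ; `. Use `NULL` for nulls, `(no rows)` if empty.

Partition tickets by priority; compute MIN(age_days) within each group.
HAVING: keep groups where MIN(age_days) >= 37.
  high: ids {5} → MIN(age_days)=4
  low: ids {3, 8} → MIN(age_days)=7
  med: ids {2} → MIN(age_days)=56
  urgent: ids {1, 4, 6, 7} → MIN(age_days)=5

med | 56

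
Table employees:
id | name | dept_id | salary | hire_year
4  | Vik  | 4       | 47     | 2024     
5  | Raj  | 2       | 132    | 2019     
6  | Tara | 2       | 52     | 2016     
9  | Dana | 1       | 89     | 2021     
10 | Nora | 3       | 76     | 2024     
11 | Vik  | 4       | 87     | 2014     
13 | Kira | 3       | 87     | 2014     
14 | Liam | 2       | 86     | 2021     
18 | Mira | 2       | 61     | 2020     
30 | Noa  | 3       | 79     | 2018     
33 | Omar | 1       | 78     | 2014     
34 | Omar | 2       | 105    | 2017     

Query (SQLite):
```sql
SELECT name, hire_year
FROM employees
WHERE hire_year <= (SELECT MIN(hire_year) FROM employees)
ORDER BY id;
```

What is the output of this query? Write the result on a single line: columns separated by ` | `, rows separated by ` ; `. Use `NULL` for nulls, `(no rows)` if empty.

Vik | 2014 ; Kira | 2014 ; Omar | 2014

Scalar subquery: MIN(hire_year) over all employees rows = 2014.
Keep rows where hire_year <= that value.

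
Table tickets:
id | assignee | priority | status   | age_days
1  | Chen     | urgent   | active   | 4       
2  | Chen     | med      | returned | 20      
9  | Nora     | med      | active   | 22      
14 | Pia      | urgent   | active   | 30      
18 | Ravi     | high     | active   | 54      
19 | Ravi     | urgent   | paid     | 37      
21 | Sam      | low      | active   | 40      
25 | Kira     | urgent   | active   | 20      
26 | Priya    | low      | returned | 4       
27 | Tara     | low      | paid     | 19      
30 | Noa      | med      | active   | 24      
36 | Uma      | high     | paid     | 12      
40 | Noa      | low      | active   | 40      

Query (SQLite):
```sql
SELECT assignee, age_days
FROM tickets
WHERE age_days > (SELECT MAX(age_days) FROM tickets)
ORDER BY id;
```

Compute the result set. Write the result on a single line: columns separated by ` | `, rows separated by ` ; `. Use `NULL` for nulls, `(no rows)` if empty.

(no rows)

Scalar subquery: MAX(age_days) over all tickets rows = 54.
Keep rows where age_days > that value.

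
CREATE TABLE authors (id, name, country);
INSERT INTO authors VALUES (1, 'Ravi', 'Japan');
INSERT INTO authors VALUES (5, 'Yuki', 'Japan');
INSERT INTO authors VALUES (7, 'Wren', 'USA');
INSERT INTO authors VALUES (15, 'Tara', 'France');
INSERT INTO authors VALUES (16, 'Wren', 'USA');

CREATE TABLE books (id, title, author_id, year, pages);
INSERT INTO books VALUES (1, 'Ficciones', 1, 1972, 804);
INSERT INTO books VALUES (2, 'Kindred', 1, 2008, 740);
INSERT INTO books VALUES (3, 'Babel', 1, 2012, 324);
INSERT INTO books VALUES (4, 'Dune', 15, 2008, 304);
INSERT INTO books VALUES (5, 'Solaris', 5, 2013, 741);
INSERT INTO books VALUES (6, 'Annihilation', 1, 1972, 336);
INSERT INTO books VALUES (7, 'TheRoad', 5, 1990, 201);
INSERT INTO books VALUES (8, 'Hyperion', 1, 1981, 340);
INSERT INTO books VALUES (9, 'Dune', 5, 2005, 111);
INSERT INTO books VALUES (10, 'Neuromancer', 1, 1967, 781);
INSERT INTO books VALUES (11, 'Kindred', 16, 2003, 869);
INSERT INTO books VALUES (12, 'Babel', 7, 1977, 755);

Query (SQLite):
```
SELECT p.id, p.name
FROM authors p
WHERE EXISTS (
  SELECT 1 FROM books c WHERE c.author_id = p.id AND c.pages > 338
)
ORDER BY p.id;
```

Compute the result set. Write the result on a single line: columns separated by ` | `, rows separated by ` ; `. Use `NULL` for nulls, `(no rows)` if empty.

1 | Ravi ; 5 | Yuki ; 7 | Wren ; 16 | Wren

For each authors row, check whether any books with matching author_id has pages > 338.
Keep rows where that is true.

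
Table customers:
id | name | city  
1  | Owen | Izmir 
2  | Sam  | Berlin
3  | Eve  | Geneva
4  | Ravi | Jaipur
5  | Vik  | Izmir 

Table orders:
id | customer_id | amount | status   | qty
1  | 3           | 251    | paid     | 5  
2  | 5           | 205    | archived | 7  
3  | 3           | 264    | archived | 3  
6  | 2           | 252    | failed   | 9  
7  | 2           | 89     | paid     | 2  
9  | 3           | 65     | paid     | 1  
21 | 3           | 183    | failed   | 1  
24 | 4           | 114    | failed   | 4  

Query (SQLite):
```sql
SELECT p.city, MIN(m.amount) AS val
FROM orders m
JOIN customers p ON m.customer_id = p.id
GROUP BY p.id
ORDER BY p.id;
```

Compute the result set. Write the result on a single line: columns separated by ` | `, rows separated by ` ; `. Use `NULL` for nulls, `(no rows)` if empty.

Join each orders row to its customers via customer_id.
Group joined rows by customers.id; compute MIN(m.amount) per group.
  2: ids {6, 7} → MIN(m.amount)=89
  3: ids {1, 3, 9, 21} → MIN(m.amount)=65
  4: ids {24} → MIN(m.amount)=114
  5: ids {2} → MIN(m.amount)=205

Berlin | 89 ; Geneva | 65 ; Jaipur | 114 ; Izmir | 205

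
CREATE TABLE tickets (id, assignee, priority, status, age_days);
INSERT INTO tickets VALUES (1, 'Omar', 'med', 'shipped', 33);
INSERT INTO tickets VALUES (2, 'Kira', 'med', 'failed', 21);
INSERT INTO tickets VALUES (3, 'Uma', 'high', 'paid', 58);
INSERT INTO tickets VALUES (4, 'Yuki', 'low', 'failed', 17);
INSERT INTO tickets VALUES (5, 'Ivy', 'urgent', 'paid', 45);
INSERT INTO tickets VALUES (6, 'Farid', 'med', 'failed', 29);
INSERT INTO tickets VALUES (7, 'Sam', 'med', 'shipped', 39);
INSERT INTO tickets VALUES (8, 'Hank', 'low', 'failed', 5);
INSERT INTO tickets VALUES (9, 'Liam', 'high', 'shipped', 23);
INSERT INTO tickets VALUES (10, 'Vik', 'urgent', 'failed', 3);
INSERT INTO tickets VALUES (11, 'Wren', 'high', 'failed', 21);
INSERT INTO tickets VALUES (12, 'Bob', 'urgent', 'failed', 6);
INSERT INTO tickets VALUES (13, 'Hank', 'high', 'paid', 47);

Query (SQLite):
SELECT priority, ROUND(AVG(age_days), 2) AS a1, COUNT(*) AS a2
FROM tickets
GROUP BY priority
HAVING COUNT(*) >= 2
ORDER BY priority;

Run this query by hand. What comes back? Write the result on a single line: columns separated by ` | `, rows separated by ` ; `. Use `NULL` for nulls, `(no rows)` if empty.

Group tickets by priority.
Per group compute: ROUND(AVG(age_days), 2), COUNT(*).
HAVING: drop groups with fewer than 2 rows.
  high: ids {3, 9, 11, 13} → ROUND(AVG(age_days), 2)=37.25, COUNT(*)=4
  low: ids {4, 8} → ROUND(AVG(age_days), 2)=11, COUNT(*)=2
  med: ids {1, 2, 6, 7} → ROUND(AVG(age_days), 2)=30.5, COUNT(*)=4
  urgent: ids {5, 10, 12} → ROUND(AVG(age_days), 2)=18, COUNT(*)=3

high | 37.25 | 4 ; low | 11 | 2 ; med | 30.5 | 4 ; urgent | 18 | 3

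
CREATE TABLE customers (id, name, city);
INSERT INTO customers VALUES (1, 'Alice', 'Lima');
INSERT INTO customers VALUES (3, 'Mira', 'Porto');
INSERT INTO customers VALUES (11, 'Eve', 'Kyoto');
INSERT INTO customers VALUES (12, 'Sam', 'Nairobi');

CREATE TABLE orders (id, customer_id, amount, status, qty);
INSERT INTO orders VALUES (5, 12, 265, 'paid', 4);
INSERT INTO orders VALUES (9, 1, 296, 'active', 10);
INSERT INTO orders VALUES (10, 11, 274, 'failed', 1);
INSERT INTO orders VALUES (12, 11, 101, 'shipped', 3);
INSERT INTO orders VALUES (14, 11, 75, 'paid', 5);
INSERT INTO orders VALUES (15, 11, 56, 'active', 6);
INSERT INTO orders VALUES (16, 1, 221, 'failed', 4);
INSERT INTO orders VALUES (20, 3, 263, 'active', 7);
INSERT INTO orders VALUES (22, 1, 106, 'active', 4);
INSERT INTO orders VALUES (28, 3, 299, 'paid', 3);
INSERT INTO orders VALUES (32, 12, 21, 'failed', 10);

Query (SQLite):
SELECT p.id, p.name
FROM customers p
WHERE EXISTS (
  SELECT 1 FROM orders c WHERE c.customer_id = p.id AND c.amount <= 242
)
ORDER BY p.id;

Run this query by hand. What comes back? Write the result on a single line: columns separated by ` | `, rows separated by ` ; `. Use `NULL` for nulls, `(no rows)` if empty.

1 | Alice ; 11 | Eve ; 12 | Sam

For each customers row, check whether any orders with matching customer_id has amount <= 242.
Keep rows where that is true.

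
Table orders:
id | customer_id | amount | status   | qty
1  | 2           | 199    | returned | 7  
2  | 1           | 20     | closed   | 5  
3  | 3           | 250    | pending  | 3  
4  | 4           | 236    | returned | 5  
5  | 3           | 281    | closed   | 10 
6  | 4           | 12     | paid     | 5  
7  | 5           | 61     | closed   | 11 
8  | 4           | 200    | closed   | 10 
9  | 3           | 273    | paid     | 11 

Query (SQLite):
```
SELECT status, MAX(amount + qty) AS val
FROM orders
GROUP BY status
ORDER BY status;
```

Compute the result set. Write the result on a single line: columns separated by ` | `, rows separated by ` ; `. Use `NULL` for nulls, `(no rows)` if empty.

closed | 291 ; paid | 284 ; pending | 253 ; returned | 241

For each row compute amount + qty.
Group by status; take MAX of the expression per group.
  closed: ids {2, 5, 7, 8} → MAX(amount + qty)=291
  paid: ids {6, 9} → MAX(amount + qty)=284
  pending: ids {3} → MAX(amount + qty)=253
  returned: ids {1, 4} → MAX(amount + qty)=241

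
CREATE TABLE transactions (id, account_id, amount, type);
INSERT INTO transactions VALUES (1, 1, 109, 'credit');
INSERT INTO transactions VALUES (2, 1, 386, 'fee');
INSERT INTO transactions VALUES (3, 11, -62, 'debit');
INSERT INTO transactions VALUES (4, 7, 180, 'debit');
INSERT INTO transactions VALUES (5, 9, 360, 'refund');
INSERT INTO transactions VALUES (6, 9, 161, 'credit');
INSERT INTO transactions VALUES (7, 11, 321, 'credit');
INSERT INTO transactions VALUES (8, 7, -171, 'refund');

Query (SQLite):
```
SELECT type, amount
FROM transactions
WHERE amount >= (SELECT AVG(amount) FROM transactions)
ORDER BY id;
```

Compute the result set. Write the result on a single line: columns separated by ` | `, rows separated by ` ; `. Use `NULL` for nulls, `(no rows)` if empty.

fee | 386 ; debit | 180 ; refund | 360 ; credit | 161 ; credit | 321

Scalar subquery: AVG(amount) over all transactions rows = 160.5.
Keep rows where amount >= that value.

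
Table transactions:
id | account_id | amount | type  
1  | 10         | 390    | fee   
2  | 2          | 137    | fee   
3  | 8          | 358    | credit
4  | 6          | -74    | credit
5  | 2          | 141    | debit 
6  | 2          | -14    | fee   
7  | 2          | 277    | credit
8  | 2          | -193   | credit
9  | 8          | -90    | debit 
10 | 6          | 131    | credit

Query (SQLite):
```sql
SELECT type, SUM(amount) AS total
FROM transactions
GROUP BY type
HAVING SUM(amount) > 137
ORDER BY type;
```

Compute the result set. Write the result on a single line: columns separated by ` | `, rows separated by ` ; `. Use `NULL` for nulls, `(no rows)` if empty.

credit | 499 ; fee | 513

Partition transactions by type; compute SUM(amount) within each group.
HAVING: keep groups where SUM(amount) > 137.
  credit: ids {3, 4, 7, 8, 10} → SUM(amount)=499
  debit: ids {5, 9} → SUM(amount)=51
  fee: ids {1, 2, 6} → SUM(amount)=513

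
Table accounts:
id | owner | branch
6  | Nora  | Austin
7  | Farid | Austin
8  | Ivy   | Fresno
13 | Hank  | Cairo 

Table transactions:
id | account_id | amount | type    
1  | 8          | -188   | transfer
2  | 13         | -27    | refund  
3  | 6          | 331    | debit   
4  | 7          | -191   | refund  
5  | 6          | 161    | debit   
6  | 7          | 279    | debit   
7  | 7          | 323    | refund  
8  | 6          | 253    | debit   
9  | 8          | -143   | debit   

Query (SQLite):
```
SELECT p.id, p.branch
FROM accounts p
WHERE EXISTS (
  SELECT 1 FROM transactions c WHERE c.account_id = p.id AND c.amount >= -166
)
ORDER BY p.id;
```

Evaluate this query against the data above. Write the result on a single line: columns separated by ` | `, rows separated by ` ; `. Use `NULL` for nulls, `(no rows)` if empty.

6 | Austin ; 7 | Austin ; 8 | Fresno ; 13 | Cairo

For each accounts row, check whether any transactions with matching account_id has amount >= -166.
Keep rows where that is true.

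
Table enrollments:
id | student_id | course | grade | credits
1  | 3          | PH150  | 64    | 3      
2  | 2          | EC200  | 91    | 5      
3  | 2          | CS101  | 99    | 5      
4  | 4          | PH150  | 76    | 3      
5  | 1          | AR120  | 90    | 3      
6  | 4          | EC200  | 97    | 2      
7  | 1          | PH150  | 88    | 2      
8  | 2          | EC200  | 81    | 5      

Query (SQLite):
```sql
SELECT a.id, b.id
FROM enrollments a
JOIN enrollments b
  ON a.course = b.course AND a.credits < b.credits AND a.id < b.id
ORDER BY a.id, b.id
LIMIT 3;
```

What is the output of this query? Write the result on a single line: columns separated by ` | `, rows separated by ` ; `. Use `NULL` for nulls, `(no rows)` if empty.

Pairs (a,b) with same course, a.credits < b.credits, a.id < b.id.
course groups: AR120:{5} CS101:{3} EC200:{2,6,8} PH150:{1,4,7}
Ordered by (a.id, b.id); first 3.

6 | 8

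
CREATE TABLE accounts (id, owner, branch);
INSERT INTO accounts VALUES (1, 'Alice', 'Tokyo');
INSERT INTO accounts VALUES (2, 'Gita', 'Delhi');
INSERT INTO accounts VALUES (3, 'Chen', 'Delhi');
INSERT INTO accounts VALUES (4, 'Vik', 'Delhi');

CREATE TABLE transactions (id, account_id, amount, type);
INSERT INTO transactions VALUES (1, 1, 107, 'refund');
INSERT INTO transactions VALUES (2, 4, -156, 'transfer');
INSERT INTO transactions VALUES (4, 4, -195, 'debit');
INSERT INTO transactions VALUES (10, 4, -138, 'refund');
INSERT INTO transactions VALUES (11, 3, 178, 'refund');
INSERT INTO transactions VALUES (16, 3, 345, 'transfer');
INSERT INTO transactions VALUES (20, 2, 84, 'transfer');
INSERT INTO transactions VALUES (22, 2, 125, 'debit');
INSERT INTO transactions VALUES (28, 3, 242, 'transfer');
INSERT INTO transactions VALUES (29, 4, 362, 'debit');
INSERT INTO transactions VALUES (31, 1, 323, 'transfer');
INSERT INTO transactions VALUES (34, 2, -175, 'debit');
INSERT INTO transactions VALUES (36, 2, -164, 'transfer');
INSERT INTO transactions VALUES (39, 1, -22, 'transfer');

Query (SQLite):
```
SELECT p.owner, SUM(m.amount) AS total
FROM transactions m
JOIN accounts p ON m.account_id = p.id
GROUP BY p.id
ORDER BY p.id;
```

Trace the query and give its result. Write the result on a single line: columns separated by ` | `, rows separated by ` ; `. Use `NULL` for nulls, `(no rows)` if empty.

Alice | 408 ; Gita | -130 ; Chen | 765 ; Vik | -127

Join each transactions row to its accounts via account_id.
Group joined rows by accounts.id; compute SUM(m.amount) per group.
  1: ids {1, 31, 39} → SUM(m.amount)=408
  2: ids {20, 22, 34, 36} → SUM(m.amount)=-130
  3: ids {11, 16, 28} → SUM(m.amount)=765
  4: ids {2, 4, 10, 29} → SUM(m.amount)=-127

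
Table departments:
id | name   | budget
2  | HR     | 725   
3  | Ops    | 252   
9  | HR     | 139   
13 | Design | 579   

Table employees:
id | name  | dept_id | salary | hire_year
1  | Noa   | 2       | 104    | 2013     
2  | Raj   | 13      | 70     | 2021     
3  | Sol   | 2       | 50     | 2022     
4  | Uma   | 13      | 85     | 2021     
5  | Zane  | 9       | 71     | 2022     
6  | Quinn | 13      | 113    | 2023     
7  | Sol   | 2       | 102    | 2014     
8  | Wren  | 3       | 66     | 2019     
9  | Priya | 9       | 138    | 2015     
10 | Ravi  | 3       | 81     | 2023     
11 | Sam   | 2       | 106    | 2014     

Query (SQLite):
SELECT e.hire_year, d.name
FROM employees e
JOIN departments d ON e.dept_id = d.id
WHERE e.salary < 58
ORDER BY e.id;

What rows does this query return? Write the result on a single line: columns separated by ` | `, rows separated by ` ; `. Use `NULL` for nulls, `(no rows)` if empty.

Each employees row matches the departments row where dept_id = departments.id.
Then keep rows with e.salary < 58.

2022 | HR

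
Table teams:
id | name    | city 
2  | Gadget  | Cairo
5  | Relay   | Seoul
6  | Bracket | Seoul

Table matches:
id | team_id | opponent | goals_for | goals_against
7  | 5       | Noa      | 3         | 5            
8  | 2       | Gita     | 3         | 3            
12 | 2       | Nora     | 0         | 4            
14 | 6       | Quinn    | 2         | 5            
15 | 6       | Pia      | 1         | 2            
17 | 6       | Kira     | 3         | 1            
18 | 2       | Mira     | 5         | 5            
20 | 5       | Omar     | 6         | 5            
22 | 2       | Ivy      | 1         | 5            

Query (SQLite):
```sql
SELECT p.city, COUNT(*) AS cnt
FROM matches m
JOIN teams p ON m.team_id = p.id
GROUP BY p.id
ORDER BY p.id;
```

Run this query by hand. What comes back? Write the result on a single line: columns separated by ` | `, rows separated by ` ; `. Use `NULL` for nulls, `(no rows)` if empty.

Join each matches row to its teams via team_id.
Group joined rows by teams.id; compute COUNT(*) per group.
  2: ids {8, 12, 18, 22} → COUNT(*)=4
  5: ids {7, 20} → COUNT(*)=2
  6: ids {14, 15, 17} → COUNT(*)=3

Cairo | 4 ; Seoul | 2 ; Seoul | 3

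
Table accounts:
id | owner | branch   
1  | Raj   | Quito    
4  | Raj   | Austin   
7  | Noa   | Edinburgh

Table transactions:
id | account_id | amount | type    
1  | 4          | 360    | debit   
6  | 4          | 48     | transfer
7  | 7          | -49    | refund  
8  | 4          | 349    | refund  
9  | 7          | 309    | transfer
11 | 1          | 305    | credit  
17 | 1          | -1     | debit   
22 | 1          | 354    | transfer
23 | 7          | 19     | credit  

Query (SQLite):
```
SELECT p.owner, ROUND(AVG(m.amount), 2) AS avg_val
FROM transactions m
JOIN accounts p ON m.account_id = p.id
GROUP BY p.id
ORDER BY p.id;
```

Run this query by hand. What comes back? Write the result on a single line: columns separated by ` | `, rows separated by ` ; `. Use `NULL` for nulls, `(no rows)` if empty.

Raj | 219.33 ; Raj | 252.33 ; Noa | 93

Join each transactions row to its accounts via account_id.
Group joined rows by accounts.id; compute ROUND(AVG(m.amount), 2) per group.
  1: ids {11, 17, 22} → ROUND(AVG(m.amount), 2)=219.33
  4: ids {1, 6, 8} → ROUND(AVG(m.amount), 2)=252.33
  7: ids {7, 9, 23} → ROUND(AVG(m.amount), 2)=93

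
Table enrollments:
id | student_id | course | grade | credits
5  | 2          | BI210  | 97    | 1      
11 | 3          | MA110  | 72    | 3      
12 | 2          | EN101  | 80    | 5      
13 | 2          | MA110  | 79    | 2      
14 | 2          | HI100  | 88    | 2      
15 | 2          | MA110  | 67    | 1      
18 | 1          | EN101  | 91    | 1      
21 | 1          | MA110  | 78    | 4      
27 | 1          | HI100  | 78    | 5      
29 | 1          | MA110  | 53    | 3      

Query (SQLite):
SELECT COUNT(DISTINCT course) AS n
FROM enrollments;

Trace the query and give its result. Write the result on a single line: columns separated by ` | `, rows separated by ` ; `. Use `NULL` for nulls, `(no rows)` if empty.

4

Count distinct non-NULL course values.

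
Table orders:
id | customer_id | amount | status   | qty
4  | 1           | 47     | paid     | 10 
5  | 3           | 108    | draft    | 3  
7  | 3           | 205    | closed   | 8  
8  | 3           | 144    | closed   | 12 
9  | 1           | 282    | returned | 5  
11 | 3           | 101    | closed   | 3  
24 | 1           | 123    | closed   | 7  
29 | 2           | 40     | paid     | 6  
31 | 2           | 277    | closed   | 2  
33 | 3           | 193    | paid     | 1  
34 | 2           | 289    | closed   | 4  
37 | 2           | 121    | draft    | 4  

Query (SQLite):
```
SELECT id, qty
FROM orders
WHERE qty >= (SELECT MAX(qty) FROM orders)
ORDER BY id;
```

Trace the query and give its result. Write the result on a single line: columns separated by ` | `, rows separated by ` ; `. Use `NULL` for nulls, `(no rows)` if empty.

Scalar subquery: MAX(qty) over all orders rows = 12.
Keep rows where qty >= that value.

8 | 12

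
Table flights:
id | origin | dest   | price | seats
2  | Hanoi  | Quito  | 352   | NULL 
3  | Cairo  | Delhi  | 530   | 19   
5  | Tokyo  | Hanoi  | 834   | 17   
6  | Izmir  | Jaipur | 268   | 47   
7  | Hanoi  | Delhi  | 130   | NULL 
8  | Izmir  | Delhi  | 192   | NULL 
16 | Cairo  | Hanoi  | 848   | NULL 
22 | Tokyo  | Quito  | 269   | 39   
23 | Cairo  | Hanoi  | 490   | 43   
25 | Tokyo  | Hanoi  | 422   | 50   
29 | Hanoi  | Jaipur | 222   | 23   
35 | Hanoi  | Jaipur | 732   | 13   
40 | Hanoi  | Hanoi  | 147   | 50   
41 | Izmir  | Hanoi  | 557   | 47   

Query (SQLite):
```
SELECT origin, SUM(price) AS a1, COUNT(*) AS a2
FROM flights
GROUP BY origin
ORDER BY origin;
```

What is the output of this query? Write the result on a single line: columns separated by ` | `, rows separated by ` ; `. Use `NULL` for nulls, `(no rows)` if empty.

Group flights by origin.
Per group compute: SUM(price), COUNT(*).
  Cairo: ids {3, 16, 23} → SUM(price)=1868, COUNT(*)=3
  Hanoi: ids {2, 7, 29, 35, 40} → SUM(price)=1583, COUNT(*)=5
  Izmir: ids {6, 8, 41} → SUM(price)=1017, COUNT(*)=3
  Tokyo: ids {5, 22, 25} → SUM(price)=1525, COUNT(*)=3

Cairo | 1868 | 3 ; Hanoi | 1583 | 5 ; Izmir | 1017 | 3 ; Tokyo | 1525 | 3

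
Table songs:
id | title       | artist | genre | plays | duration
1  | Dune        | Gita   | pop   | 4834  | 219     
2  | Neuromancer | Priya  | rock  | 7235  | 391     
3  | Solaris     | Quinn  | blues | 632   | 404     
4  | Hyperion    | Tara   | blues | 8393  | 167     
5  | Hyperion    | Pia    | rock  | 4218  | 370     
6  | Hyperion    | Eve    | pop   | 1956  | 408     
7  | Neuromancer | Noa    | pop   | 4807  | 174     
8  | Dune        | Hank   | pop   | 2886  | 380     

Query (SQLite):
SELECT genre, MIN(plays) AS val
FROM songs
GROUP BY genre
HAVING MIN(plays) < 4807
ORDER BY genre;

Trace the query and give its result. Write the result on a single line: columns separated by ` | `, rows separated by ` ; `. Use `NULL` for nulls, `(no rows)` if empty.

blues | 632 ; pop | 1956 ; rock | 4218

Partition songs by genre; compute MIN(plays) within each group.
HAVING: keep groups where MIN(plays) < 4807.
  blues: ids {3, 4} → MIN(plays)=632
  pop: ids {1, 6, 7, 8} → MIN(plays)=1956
  rock: ids {2, 5} → MIN(plays)=4218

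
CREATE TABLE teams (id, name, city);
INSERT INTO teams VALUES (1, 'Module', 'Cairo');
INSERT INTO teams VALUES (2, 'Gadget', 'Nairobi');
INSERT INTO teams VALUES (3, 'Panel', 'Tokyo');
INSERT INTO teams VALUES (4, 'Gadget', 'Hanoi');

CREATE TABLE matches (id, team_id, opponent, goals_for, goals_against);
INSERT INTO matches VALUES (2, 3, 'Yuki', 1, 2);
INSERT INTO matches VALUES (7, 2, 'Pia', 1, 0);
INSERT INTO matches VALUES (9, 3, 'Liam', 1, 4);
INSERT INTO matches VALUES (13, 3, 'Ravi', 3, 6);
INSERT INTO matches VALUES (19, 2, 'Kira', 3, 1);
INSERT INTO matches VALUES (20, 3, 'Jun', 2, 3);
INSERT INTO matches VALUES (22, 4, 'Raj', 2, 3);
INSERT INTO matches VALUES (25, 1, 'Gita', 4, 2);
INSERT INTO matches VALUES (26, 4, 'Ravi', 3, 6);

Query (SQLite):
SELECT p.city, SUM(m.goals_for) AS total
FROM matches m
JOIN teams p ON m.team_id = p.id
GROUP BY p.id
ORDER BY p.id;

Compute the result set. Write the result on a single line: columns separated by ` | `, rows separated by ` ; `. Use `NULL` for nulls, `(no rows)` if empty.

Join each matches row to its teams via team_id.
Group joined rows by teams.id; compute SUM(m.goals_for) per group.
  1: ids {25} → SUM(m.goals_for)=4
  2: ids {7, 19} → SUM(m.goals_for)=4
  3: ids {2, 9, 13, 20} → SUM(m.goals_for)=7
  4: ids {22, 26} → SUM(m.goals_for)=5

Cairo | 4 ; Nairobi | 4 ; Tokyo | 7 ; Hanoi | 5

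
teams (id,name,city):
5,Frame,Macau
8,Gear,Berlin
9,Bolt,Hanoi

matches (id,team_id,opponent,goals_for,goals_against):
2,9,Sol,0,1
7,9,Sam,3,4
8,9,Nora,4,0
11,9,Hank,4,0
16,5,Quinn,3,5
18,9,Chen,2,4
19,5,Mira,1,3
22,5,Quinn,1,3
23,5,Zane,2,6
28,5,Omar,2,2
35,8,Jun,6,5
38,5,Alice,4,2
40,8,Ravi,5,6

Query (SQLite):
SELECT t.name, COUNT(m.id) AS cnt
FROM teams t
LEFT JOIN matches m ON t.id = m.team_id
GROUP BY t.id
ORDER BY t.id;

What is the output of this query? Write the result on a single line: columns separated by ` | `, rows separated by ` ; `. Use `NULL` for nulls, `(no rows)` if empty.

Frame | 6 ; Gear | 2 ; Bolt | 5

LEFT JOIN keeps every teams row; unmatched ones get NULL for matches columns.
Group by teams.id and compute COUNT(m.id). COUNT(col) of an all-NULL group is 0.
  5: ids {16, 19, 22, 23, 28, 38} → COUNT(m.id)=6
  8: ids {35, 40} → COUNT(m.id)=2
  9: ids {2, 7, 8, 11, 18} → COUNT(m.id)=5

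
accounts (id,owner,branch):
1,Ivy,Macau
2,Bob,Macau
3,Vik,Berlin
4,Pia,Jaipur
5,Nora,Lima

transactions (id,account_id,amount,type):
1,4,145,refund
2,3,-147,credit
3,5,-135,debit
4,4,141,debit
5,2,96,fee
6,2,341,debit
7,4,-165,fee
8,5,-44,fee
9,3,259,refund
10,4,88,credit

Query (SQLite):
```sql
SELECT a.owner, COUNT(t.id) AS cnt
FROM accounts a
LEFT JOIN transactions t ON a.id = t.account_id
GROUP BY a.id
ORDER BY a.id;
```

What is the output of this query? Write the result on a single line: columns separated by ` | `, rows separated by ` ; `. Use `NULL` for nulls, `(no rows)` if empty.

Ivy | 0 ; Bob | 2 ; Vik | 2 ; Pia | 4 ; Nora | 2

LEFT JOIN keeps every accounts row; unmatched ones get NULL for transactions columns.
Group by accounts.id and compute COUNT(t.id). COUNT(col) of an all-NULL group is 0.
  1: ids {—} → COUNT(t.id)=0
  2: ids {5, 6} → COUNT(t.id)=2
  3: ids {2, 9} → COUNT(t.id)=2
  4: ids {1, 4, 7, 10} → COUNT(t.id)=4
  5: ids {3, 8} → COUNT(t.id)=2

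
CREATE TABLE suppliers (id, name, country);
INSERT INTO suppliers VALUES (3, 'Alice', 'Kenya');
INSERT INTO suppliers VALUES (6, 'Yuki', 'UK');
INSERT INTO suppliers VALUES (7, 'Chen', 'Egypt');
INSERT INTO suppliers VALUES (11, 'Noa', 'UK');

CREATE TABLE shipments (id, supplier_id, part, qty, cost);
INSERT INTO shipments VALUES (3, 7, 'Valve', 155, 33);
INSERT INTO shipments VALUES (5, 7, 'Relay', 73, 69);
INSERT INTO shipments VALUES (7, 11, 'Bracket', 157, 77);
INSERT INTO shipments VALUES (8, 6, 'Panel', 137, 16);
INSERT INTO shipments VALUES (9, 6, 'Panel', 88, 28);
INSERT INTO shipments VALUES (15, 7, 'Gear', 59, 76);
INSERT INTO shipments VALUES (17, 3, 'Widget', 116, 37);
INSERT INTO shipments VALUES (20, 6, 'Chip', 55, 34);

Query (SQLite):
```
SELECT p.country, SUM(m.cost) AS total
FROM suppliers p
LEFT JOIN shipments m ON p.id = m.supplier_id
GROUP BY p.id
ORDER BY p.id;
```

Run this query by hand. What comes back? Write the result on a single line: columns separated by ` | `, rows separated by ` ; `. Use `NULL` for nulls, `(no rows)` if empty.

LEFT JOIN keeps every suppliers row; unmatched ones get NULL for shipments columns.
Group by suppliers.id and compute SUM(m.cost). SUM over an all-NULL group is NULL.
  3: ids {17} → SUM(m.cost)=37
  6: ids {8, 9, 20} → SUM(m.cost)=78
  7: ids {3, 5, 15} → SUM(m.cost)=178
  11: ids {7} → SUM(m.cost)=77

Kenya | 37 ; UK | 78 ; Egypt | 178 ; UK | 77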